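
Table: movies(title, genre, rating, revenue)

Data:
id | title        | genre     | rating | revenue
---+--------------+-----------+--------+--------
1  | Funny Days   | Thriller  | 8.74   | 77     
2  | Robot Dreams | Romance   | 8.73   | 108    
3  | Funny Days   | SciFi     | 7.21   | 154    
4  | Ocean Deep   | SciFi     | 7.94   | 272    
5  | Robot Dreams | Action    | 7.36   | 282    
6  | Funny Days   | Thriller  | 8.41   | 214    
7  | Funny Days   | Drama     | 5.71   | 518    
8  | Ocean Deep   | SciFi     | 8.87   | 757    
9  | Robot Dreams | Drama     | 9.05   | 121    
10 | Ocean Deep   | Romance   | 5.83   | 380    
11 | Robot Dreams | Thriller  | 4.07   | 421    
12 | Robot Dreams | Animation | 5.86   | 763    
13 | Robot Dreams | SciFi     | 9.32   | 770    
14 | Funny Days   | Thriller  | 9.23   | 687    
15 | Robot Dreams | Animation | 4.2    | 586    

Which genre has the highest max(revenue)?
SELECT genre, MAX(revenue) as val
FROM movies
GROUP BY genre
ORDER BY val DESC
LIMIT 1

Result: SciFi with max(revenue) = 770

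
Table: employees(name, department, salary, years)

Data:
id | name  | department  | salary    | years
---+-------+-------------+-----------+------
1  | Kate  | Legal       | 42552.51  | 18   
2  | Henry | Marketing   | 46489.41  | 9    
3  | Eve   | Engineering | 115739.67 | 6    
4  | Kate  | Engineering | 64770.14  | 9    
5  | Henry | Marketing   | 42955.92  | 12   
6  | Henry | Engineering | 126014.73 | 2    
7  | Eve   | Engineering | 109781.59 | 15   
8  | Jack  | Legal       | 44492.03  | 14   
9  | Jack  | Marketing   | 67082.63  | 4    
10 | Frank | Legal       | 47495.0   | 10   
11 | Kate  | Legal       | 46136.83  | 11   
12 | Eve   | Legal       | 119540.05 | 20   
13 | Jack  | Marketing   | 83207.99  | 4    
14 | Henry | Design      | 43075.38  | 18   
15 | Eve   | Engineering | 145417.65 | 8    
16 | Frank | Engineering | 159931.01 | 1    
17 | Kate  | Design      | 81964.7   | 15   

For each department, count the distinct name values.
SELECT department, COUNT(DISTINCT name)
FROM employees
GROUP BY department

Result:
  Design: 2 distinct
  Engineering: 4 distinct
  Legal: 4 distinct
  Marketing: 2 distinct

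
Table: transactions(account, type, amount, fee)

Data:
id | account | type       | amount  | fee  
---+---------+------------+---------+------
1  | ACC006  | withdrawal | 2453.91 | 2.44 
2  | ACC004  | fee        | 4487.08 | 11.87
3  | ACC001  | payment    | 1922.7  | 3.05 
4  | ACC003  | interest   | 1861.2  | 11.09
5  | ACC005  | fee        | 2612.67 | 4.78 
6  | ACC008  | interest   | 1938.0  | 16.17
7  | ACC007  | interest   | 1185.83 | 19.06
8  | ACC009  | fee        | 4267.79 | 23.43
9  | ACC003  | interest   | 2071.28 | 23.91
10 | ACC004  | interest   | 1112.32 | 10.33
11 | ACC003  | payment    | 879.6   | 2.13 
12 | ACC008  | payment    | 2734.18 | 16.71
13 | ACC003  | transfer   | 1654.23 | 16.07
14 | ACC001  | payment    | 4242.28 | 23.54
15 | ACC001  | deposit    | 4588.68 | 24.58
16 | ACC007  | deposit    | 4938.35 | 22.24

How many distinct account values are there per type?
SELECT type, COUNT(DISTINCT account)
FROM transactions
GROUP BY type

Result:
  deposit: 2 distinct
  fee: 3 distinct
  interest: 4 distinct
  payment: 3 distinct
  transfer: 1 distinct
  withdrawal: 1 distinct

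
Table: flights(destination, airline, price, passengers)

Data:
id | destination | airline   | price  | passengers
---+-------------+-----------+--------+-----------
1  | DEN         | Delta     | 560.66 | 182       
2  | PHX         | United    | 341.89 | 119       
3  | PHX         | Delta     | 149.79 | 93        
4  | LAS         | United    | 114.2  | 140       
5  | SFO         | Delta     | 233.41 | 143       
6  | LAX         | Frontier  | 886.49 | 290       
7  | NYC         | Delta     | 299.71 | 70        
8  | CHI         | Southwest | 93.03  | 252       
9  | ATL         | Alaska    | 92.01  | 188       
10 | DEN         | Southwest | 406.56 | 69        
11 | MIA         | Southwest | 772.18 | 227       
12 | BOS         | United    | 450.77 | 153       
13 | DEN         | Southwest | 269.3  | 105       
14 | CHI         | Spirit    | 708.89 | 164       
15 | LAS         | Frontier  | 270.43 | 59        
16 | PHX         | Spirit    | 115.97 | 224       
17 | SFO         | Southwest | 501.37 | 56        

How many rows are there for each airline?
SELECT airline, COUNT(*) as count
FROM flights
GROUP BY airline

Result:
  Alaska: 1
  Delta: 4
  Frontier: 2
  Southwest: 5
  Spirit: 2
  United: 3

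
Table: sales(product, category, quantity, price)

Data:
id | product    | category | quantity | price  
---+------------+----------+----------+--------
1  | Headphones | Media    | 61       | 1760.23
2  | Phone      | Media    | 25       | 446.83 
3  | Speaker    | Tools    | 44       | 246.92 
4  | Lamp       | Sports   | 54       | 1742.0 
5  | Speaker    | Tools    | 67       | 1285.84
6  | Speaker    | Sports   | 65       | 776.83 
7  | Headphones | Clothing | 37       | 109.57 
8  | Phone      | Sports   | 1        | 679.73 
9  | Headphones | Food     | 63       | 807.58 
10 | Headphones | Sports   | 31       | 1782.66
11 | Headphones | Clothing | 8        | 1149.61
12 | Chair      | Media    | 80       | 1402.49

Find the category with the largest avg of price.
SELECT category, AVG(price) as val
FROM sales
GROUP BY category
ORDER BY val DESC
LIMIT 1

Result: Sports with avg(price) = 1245.31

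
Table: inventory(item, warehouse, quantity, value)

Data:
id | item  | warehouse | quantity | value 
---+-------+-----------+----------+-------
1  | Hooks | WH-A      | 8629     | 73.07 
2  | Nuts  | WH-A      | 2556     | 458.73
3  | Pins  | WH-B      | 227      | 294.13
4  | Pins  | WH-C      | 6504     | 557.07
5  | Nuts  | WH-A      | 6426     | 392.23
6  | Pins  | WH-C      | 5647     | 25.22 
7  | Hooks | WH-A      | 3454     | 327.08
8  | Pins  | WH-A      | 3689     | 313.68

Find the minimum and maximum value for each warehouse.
SELECT warehouse, MIN(value), MAX(value)
FROM inventory
GROUP BY warehouse

Result:
  WH-A: min=73.07, max=458.73
  WH-B: min=294.13, max=294.13
  WH-C: min=25.22, max=557.07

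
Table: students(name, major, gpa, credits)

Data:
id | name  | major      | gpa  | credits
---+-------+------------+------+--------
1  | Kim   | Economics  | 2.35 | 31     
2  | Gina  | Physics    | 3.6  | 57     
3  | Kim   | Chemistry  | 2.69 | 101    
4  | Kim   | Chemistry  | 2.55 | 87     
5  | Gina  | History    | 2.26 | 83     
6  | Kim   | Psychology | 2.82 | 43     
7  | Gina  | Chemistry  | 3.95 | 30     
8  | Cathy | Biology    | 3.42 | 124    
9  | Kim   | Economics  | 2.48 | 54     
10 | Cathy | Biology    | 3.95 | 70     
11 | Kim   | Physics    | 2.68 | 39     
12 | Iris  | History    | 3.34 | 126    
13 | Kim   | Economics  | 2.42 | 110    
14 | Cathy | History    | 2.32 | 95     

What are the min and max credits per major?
SELECT major, MIN(credits), MAX(credits)
FROM students
GROUP BY major

Result:
  Biology: min=70, max=124
  Chemistry: min=30, max=101
  Economics: min=31, max=110
  History: min=83, max=126
  Physics: min=39, max=57
  Psychology: min=43, max=43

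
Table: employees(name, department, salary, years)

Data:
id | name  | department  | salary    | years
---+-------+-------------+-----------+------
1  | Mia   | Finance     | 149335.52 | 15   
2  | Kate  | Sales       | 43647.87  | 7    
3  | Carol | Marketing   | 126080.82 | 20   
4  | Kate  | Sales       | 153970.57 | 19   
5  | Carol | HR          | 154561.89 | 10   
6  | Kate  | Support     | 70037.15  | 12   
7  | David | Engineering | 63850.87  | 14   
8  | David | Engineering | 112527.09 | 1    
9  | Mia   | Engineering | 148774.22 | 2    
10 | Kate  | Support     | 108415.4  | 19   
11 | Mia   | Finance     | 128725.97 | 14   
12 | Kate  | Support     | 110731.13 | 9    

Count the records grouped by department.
SELECT department, COUNT(*) as count
FROM employees
GROUP BY department

Result:
  Engineering: 3
  Finance: 2
  HR: 1
  Marketing: 1
  Sales: 2
  Support: 3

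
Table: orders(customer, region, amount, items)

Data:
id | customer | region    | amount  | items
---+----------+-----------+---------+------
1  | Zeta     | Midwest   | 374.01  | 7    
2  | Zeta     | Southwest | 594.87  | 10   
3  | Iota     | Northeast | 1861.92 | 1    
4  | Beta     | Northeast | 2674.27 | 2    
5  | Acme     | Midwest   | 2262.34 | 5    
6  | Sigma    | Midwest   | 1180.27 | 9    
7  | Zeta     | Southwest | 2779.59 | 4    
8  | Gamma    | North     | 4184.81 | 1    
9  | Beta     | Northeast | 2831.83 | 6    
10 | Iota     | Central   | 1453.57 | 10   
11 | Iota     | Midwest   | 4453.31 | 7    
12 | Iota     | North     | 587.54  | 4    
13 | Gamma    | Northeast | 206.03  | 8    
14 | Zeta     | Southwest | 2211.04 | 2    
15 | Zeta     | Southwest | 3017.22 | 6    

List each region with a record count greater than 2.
SELECT region, COUNT(*) as cnt
FROM orders
GROUP BY region
HAVING COUNT(*) > 2

Result:
  Midwest: 4
  Northeast: 4
  Southwest: 4

Note: HAVING filters groups after aggregation, WHERE filters rows before.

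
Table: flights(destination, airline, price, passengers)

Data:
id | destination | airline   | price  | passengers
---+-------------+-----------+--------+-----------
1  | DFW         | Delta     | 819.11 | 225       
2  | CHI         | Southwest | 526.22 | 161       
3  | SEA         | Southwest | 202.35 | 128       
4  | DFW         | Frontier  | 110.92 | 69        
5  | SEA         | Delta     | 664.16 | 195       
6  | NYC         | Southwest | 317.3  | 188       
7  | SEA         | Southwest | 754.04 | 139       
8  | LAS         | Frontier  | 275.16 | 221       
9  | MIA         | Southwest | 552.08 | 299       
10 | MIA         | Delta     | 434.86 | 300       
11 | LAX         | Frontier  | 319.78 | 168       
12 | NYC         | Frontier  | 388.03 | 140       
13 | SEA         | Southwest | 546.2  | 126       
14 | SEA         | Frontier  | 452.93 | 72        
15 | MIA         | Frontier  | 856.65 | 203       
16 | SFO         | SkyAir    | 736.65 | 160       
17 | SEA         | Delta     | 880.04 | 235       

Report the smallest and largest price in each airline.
SELECT airline, MIN(price), MAX(price)
FROM flights
GROUP BY airline

Result:
  Delta: min=434.86, max=880.04
  Frontier: min=110.92, max=856.65
  SkyAir: min=736.65, max=736.65
  Southwest: min=202.35, max=754.04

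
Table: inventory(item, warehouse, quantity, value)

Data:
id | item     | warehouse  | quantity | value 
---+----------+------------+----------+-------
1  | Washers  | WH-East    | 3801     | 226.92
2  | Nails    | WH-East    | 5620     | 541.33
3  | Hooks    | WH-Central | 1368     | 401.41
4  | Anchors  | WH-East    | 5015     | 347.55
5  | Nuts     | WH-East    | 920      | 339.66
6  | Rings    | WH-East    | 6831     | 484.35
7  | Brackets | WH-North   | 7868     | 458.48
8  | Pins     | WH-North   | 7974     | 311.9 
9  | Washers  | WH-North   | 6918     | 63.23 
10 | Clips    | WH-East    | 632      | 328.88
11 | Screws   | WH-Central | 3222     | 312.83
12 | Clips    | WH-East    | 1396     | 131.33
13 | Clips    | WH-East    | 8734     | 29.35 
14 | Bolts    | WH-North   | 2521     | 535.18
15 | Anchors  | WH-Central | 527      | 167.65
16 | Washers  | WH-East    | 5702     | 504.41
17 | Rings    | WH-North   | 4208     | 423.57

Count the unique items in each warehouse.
SELECT warehouse, COUNT(DISTINCT item)
FROM inventory
GROUP BY warehouse

Result:
  WH-Central: 3 distinct
  WH-East: 6 distinct
  WH-North: 5 distinct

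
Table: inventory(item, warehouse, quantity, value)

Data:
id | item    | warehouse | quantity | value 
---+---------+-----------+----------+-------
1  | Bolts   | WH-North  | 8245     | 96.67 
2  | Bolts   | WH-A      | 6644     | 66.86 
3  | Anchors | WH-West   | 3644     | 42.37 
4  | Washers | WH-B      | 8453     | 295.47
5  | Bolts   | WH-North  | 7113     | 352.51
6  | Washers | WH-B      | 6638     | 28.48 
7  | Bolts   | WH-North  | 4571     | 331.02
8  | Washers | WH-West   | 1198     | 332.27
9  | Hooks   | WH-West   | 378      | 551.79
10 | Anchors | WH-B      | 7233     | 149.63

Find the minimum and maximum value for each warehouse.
SELECT warehouse, MIN(value), MAX(value)
FROM inventory
GROUP BY warehouse

Result:
  WH-A: min=66.86, max=66.86
  WH-B: min=28.48, max=295.47
  WH-North: min=96.67, max=352.51
  WH-West: min=42.37, max=551.79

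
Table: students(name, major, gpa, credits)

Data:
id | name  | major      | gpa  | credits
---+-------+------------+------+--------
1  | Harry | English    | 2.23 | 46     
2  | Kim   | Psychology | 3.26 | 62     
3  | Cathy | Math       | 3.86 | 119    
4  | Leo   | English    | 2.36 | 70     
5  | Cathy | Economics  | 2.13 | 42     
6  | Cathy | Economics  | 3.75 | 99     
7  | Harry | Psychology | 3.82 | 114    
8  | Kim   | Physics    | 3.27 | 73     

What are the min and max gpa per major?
SELECT major, MIN(gpa), MAX(gpa)
FROM students
GROUP BY major

Result:
  Economics: min=2.13, max=3.75
  English: min=2.23, max=2.36
  Math: min=3.86, max=3.86
  Physics: min=3.27, max=3.27
  Psychology: min=3.26, max=3.82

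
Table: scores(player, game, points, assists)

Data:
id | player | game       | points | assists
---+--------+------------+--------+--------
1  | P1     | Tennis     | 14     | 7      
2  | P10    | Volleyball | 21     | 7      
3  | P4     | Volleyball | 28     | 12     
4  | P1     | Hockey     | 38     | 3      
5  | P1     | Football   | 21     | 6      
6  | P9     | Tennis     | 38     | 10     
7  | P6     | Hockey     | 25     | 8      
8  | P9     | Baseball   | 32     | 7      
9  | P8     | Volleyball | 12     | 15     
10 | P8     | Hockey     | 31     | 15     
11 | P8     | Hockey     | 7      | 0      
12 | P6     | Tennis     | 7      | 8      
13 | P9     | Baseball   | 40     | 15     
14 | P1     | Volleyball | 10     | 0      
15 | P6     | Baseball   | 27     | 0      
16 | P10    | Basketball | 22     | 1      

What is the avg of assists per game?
SELECT game, AVG(assists) as result
FROM scores
GROUP BY game

Result:
  Baseball: 7.33
  Basketball: 1.00
  Football: 6.00
  Hockey: 6.50
  Tennis: 8.33
  Volleyball: 8.50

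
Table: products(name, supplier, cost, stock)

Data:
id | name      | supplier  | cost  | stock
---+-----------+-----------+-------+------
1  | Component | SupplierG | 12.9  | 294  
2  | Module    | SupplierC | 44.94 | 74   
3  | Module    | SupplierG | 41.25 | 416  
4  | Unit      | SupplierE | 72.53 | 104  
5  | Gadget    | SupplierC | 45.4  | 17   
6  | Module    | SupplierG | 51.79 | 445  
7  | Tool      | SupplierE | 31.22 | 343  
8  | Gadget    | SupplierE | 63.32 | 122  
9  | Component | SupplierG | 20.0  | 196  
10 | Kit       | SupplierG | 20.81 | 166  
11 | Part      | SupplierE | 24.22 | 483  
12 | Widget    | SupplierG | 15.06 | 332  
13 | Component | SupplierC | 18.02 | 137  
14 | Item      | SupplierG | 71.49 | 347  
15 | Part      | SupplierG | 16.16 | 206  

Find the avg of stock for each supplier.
SELECT supplier, AVG(stock) as result
FROM products
GROUP BY supplier

Result:
  SupplierC: 76.00
  SupplierE: 263.00
  SupplierG: 300.25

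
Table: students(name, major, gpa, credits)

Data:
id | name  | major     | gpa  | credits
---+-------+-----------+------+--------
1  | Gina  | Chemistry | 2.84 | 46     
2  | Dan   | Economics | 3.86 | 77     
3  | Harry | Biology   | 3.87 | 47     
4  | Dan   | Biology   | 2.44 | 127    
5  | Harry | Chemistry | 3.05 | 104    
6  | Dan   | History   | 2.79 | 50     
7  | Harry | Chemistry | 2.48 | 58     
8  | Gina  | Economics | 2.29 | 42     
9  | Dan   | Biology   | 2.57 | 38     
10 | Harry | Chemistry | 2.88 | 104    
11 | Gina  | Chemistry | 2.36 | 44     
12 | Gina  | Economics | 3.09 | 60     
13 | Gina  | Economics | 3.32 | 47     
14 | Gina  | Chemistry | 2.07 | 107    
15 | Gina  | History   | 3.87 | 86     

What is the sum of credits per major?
SELECT major, SUM(credits) as result
FROM students
GROUP BY major

Result:
  Biology: 212
  Chemistry: 463
  Economics: 226
  History: 136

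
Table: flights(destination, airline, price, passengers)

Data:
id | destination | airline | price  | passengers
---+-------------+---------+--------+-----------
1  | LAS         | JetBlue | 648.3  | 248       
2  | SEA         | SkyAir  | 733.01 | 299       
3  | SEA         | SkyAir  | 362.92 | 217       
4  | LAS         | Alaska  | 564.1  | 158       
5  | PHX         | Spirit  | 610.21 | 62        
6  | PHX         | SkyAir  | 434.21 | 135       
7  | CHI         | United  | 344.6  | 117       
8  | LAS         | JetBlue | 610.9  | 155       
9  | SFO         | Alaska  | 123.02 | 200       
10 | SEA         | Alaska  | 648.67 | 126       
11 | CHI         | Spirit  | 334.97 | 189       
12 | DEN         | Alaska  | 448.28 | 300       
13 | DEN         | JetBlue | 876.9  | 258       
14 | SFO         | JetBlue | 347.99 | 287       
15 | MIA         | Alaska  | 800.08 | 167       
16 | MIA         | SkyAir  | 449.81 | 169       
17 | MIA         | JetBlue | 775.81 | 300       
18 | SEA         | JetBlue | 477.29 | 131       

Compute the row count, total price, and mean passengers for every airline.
SELECT airline,
       COUNT(*) as cnt,
       SUM(price) as total_price,
       AVG(passengers) as avg_passengers
FROM flights
GROUP BY airline

Result:
  Alaska: 5 records, 2584.15 total price, 190.20 avg passengers
  JetBlue: 6 records, 3737.19 total price, 229.83 avg passengers
  SkyAir: 4 records, 1979.95 total price, 205.00 avg passengers
  Spirit: 2 records, 945.18 total price, 125.50 avg passengers
  United: 1 records, 344.60 total price, 117.00 avg passengers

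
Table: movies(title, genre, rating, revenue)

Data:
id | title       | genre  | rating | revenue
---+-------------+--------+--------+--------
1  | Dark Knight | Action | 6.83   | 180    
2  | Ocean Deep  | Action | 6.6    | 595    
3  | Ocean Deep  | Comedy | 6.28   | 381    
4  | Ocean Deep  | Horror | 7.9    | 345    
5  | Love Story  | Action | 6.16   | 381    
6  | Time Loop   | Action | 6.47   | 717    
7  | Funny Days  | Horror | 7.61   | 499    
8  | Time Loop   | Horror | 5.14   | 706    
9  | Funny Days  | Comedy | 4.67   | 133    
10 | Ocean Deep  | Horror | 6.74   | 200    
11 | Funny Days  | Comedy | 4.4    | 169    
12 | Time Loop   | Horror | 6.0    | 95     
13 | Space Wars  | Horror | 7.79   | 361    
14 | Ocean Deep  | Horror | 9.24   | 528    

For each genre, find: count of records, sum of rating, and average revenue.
SELECT genre,
       COUNT(*) as cnt,
       SUM(rating) as total_rating,
       AVG(revenue) as avg_revenue
FROM movies
GROUP BY genre

Result:
  Action: 4 records, 26.06 total rating, 468.25 avg revenue
  Comedy: 3 records, 15.35 total rating, 227.67 avg revenue
  Horror: 7 records, 50.42 total rating, 390.57 avg revenue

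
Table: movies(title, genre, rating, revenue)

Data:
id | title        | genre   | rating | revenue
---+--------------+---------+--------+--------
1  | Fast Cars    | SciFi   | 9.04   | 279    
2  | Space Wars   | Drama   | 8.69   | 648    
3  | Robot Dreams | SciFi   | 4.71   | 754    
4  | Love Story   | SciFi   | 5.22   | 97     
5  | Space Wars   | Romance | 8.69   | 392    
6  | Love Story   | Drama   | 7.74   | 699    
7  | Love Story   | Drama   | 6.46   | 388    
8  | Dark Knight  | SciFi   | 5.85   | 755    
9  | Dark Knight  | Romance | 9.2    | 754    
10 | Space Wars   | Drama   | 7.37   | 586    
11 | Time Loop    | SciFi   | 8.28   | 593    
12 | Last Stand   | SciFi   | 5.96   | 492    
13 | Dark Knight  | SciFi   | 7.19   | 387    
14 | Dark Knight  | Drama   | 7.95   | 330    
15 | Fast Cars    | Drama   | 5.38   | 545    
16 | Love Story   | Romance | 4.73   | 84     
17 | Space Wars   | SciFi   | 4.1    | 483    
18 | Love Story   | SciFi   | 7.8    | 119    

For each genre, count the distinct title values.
SELECT genre, COUNT(DISTINCT title)
FROM movies
GROUP BY genre

Result:
  Drama: 4 distinct
  Romance: 3 distinct
  SciFi: 7 distinct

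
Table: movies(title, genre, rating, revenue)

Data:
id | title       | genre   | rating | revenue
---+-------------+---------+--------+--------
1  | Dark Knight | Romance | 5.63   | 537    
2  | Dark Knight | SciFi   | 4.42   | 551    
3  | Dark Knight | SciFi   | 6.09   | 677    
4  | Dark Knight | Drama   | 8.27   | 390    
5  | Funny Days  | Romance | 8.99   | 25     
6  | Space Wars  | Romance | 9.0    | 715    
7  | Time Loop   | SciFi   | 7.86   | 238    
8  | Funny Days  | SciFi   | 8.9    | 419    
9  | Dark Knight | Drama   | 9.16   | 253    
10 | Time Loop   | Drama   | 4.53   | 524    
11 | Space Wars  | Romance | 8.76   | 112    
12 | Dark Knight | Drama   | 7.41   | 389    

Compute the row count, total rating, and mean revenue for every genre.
SELECT genre,
       COUNT(*) as cnt,
       SUM(rating) as total_rating,
       AVG(revenue) as avg_revenue
FROM movies
GROUP BY genre

Result:
  Drama: 4 records, 29.37 total rating, 389.00 avg revenue
  Romance: 4 records, 32.38 total rating, 347.25 avg revenue
  SciFi: 4 records, 27.27 total rating, 471.25 avg revenue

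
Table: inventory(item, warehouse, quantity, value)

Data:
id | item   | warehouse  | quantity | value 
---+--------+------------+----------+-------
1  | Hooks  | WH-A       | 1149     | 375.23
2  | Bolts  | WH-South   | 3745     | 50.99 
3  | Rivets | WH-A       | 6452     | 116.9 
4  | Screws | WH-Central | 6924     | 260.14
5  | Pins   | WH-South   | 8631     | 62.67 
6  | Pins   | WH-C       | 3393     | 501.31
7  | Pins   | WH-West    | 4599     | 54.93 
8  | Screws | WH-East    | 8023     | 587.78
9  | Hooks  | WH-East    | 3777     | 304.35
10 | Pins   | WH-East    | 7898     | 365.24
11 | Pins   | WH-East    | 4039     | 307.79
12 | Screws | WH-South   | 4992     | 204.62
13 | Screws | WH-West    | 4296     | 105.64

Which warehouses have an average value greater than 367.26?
SELECT warehouse, AVG(value)
FROM inventory
GROUP BY warehouse
HAVING AVG(value) > 367.26

Result:
  WH-C: avg=501.31
  WH-East: avg=391.29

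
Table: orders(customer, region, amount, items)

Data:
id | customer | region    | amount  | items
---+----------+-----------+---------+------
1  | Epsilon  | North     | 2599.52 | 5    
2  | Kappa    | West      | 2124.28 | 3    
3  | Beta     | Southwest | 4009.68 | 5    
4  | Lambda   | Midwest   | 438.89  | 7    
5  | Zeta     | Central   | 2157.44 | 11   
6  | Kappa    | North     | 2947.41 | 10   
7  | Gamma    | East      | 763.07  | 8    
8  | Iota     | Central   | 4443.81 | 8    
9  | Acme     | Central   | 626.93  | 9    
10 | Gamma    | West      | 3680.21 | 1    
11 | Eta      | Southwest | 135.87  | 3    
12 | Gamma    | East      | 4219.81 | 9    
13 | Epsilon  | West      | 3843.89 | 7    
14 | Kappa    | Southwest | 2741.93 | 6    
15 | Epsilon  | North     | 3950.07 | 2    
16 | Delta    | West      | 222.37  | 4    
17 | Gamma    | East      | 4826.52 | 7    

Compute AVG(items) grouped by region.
SELECT region, AVG(items) as result
FROM orders
GROUP BY region

Result:
  Central: 9.33
  East: 8.00
  Midwest: 7.00
  North: 5.67
  Southwest: 4.67
  West: 3.75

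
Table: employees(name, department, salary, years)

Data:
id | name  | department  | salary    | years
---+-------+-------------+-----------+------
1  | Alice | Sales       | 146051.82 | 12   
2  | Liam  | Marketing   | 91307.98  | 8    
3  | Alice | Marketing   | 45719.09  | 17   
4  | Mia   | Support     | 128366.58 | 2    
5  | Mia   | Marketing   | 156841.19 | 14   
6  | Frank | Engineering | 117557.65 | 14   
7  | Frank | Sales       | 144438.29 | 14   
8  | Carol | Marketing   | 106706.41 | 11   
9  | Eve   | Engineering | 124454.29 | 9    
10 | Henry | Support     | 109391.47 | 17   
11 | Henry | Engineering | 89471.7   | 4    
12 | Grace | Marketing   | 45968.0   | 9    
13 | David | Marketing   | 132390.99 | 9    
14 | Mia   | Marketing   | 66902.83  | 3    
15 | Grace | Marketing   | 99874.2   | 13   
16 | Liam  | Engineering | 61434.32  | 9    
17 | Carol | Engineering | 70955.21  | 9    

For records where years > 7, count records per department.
SELECT department, COUNT(*)
FROM employees
WHERE years > 7
GROUP BY department

Note: WHERE filters rows before grouping.

Result:
  Engineering: 4
  Marketing: 7
  Sales: 2
  Support: 1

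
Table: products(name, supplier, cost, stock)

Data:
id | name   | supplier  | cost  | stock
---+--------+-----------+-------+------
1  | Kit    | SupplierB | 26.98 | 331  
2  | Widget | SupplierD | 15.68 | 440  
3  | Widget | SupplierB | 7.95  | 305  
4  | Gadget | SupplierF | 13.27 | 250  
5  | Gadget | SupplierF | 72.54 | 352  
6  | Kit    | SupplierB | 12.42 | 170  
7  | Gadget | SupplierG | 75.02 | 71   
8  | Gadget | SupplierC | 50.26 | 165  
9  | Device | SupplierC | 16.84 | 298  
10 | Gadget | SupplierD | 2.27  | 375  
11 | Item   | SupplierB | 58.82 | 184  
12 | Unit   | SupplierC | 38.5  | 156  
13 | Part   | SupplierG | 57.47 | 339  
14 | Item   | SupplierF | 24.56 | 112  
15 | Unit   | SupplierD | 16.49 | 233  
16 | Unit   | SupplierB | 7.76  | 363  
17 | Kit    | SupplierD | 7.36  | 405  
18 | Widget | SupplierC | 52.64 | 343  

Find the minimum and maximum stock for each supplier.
SELECT supplier, MIN(stock), MAX(stock)
FROM products
GROUP BY supplier

Result:
  SupplierB: min=170, max=363
  SupplierC: min=156, max=343
  SupplierD: min=233, max=440
  SupplierF: min=112, max=352
  SupplierG: min=71, max=339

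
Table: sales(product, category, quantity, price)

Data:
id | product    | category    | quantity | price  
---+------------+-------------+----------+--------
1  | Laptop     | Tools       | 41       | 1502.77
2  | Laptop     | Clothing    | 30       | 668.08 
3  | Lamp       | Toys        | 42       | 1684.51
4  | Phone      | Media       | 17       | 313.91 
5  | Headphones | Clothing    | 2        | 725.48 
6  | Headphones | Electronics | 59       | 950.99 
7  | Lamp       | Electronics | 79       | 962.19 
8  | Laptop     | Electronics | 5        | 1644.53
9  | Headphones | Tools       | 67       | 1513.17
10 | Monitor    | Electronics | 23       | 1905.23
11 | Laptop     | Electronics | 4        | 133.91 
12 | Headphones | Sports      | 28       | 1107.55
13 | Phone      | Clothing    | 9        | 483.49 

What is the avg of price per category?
SELECT category, AVG(price) as result
FROM sales
GROUP BY category

Result:
  Clothing: 625.68
  Electronics: 1119.37
  Media: 313.91
  Sports: 1107.55
  Tools: 1507.97
  Toys: 1684.51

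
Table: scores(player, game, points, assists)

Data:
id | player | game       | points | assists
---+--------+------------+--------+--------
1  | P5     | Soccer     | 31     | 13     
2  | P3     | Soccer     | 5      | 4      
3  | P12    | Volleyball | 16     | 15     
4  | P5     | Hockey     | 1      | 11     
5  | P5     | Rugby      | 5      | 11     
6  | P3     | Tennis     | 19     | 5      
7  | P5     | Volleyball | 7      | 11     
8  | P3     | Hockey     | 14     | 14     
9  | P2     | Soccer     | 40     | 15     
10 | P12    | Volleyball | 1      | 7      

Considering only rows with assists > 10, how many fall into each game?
SELECT game, COUNT(*)
FROM scores
WHERE assists > 10
GROUP BY game

Note: WHERE filters rows before grouping.

Result:
  Hockey: 2
  Rugby: 1
  Soccer: 2
  Volleyball: 2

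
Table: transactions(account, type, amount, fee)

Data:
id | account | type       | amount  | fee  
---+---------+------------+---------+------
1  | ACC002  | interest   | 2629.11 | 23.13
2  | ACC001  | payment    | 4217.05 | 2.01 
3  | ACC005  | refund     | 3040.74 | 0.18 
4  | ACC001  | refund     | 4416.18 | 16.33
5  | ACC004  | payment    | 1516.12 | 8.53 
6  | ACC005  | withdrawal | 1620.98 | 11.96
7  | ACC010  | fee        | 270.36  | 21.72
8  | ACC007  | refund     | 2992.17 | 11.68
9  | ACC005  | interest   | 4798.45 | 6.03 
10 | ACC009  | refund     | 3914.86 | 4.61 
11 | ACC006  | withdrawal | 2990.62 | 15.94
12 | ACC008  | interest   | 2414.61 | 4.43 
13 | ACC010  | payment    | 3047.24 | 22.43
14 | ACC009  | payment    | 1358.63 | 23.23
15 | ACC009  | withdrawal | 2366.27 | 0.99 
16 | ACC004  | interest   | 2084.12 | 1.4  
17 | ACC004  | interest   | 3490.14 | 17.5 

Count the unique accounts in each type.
SELECT type, COUNT(DISTINCT account)
FROM transactions
GROUP BY type

Result:
  fee: 1 distinct
  interest: 4 distinct
  payment: 4 distinct
  refund: 4 distinct
  withdrawal: 3 distinct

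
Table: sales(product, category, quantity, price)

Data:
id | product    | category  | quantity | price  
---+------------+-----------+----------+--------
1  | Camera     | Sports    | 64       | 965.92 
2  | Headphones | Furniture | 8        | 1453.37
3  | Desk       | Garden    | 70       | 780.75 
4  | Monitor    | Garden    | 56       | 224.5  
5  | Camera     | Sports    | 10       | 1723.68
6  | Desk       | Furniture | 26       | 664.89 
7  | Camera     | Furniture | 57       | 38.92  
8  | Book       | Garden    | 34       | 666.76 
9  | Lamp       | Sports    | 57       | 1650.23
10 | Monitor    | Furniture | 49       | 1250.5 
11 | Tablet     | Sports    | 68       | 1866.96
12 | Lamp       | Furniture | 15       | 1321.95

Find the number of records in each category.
SELECT category, COUNT(*) as count
FROM sales
GROUP BY category

Result:
  Furniture: 5
  Garden: 3
  Sports: 4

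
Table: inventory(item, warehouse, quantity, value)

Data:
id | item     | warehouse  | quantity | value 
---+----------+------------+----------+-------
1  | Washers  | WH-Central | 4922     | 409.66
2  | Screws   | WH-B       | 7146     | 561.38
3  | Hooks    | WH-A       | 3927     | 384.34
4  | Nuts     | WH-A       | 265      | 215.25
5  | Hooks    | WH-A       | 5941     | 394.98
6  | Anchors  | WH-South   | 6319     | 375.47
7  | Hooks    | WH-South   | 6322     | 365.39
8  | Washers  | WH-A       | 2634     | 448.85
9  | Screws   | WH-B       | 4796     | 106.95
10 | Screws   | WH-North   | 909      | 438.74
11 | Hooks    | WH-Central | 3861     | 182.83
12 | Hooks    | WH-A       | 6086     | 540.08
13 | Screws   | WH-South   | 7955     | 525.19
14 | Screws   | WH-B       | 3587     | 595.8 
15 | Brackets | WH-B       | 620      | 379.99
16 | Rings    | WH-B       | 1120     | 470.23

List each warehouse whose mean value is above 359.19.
SELECT warehouse, AVG(value)
FROM inventory
GROUP BY warehouse
HAVING AVG(value) > 359.19

Result:
  WH-A: avg=396.70
  WH-B: avg=422.87
  WH-North: avg=438.74
  WH-South: avg=422.02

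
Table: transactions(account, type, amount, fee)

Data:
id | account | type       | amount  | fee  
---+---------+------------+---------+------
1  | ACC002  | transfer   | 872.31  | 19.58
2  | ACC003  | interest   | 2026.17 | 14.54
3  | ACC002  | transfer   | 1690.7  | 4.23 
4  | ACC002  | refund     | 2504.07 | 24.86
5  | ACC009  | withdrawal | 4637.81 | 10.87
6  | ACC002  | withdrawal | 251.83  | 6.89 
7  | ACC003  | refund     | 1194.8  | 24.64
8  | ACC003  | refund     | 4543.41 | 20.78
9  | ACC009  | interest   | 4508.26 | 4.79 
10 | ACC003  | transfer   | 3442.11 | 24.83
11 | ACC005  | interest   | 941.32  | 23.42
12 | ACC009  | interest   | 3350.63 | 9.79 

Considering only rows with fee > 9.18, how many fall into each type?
SELECT type, COUNT(*)
FROM transactions
WHERE fee > 9.18
GROUP BY type

Note: WHERE filters rows before grouping.

Result:
  interest: 3
  refund: 3
  transfer: 2
  withdrawal: 1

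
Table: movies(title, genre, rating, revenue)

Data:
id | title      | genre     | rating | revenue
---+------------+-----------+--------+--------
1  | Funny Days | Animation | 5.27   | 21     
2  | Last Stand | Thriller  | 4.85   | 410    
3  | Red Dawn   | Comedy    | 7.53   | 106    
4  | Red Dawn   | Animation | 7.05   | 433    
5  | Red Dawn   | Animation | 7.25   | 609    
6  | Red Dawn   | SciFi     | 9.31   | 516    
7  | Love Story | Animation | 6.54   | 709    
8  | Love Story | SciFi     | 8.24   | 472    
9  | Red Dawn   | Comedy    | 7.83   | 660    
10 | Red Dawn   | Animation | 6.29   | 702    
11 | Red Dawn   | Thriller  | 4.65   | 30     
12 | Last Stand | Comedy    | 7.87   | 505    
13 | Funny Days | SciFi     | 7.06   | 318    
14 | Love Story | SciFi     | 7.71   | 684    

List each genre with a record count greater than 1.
SELECT genre, COUNT(*) as cnt
FROM movies
GROUP BY genre
HAVING COUNT(*) > 1

Result:
  Animation: 5
  Comedy: 3
  SciFi: 4
  Thriller: 2

Note: HAVING filters groups after aggregation, WHERE filters rows before.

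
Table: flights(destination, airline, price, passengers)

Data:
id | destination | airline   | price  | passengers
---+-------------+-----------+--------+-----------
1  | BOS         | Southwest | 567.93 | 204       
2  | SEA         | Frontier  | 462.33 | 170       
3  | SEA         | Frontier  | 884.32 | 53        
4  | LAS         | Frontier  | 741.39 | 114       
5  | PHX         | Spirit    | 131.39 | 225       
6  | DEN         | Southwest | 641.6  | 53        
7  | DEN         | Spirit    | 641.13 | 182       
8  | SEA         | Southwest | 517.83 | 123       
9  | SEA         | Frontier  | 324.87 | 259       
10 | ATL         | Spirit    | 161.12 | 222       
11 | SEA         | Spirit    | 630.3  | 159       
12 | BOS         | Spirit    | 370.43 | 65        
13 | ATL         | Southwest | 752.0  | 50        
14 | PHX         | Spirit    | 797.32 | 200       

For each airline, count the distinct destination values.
SELECT airline, COUNT(DISTINCT destination)
FROM flights
GROUP BY airline

Result:
  Frontier: 2 distinct
  Southwest: 4 distinct
  Spirit: 5 distinct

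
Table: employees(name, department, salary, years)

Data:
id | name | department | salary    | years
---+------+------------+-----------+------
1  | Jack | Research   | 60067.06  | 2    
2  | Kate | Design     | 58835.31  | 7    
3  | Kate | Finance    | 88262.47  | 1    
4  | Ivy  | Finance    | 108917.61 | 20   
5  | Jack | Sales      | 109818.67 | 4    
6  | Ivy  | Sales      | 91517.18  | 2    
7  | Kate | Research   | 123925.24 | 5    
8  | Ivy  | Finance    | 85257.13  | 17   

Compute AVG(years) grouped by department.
SELECT department, AVG(years) as result
FROM employees
GROUP BY department

Result:
  Design: 7.00
  Finance: 12.67
  Research: 3.50
  Sales: 3.00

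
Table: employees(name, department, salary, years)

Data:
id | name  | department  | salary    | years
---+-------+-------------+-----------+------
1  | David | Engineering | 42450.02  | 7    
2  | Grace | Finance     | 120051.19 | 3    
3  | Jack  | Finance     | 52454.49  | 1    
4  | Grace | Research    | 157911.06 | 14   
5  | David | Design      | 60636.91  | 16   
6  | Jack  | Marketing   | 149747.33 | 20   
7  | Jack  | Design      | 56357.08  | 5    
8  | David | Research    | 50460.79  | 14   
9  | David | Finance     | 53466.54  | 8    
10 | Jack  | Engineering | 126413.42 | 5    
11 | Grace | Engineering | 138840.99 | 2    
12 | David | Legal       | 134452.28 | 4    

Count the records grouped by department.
SELECT department, COUNT(*) as count
FROM employees
GROUP BY department

Result:
  Design: 2
  Engineering: 3
  Finance: 3
  Legal: 1
  Marketing: 1
  Research: 2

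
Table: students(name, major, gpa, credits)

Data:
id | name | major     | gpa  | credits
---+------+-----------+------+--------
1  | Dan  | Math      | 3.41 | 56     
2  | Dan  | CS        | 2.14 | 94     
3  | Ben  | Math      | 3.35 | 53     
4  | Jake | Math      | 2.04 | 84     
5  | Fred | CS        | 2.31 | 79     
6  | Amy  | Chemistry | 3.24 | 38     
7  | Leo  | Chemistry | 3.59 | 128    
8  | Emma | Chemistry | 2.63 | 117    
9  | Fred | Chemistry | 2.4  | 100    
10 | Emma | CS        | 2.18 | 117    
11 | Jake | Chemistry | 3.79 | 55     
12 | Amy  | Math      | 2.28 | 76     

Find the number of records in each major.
SELECT major, COUNT(*) as count
FROM students
GROUP BY major

Result:
  CS: 3
  Chemistry: 5
  Math: 4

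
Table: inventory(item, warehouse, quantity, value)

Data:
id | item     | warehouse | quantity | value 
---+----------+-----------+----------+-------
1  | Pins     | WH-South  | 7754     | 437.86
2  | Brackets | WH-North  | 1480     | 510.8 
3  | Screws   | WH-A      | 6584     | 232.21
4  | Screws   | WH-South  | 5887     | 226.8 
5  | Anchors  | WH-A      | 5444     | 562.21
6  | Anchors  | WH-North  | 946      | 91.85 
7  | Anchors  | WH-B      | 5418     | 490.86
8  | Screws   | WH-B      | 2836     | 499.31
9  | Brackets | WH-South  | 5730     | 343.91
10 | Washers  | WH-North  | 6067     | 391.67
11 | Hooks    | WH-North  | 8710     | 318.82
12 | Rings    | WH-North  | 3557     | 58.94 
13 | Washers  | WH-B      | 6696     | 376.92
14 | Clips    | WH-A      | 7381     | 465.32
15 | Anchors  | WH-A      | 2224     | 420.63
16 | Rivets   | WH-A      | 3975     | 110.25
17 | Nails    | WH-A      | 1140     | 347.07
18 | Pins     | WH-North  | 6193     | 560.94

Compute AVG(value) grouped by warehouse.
SELECT warehouse, AVG(value) as result
FROM inventory
GROUP BY warehouse

Result:
  WH-A: 356.28
  WH-B: 455.70
  WH-North: 322.17
  WH-South: 336.19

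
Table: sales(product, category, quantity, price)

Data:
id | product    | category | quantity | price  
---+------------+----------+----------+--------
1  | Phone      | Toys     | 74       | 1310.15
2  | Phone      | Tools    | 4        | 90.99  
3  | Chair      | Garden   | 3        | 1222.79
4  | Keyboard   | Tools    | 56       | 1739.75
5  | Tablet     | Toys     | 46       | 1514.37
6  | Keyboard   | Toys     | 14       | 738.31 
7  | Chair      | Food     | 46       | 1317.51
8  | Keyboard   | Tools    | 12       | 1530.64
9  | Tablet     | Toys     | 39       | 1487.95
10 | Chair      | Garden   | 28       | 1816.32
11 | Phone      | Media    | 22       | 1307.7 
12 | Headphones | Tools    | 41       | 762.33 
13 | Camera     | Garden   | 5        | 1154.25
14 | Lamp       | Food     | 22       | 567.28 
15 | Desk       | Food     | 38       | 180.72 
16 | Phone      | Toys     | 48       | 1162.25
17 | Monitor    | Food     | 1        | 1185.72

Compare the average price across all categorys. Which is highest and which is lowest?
SELECT category, AVG(price)
FROM sales
GROUP BY category
ORDER BY AVG(price)

All groups:
  Food: 812.81
  Tools: 1030.93
  Toys: 1242.61
  Media: 1307.70
  Garden: 1397.79

Highest: Garden (1397.79)
Lowest: Food (812.81)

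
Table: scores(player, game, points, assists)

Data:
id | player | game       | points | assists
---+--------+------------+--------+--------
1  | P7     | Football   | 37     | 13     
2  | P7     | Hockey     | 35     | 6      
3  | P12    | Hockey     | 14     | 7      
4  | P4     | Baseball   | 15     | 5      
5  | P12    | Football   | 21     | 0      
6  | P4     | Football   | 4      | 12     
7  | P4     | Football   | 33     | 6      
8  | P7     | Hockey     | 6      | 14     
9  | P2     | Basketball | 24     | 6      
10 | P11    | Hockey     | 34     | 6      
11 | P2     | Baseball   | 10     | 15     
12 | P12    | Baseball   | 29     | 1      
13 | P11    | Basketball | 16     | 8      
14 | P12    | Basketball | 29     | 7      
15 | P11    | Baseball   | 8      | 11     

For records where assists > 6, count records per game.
SELECT game, COUNT(*)
FROM scores
WHERE assists > 6
GROUP BY game

Note: WHERE filters rows before grouping.

Result:
  Baseball: 2
  Basketball: 2
  Football: 2
  Hockey: 2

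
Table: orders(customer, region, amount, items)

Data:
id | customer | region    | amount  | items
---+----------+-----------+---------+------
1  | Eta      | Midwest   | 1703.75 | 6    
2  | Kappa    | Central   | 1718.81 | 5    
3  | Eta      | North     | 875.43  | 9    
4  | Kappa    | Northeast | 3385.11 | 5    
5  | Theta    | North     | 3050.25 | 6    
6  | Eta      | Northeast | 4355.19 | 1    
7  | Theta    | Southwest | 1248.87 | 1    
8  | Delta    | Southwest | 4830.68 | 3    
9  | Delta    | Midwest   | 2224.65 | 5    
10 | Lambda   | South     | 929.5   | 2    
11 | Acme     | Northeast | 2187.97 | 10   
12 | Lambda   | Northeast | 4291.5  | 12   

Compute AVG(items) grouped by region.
SELECT region, AVG(items) as result
FROM orders
GROUP BY region

Result:
  Central: 5.00
  Midwest: 5.50
  North: 7.50
  Northeast: 7.00
  South: 2.00
  Southwest: 2.00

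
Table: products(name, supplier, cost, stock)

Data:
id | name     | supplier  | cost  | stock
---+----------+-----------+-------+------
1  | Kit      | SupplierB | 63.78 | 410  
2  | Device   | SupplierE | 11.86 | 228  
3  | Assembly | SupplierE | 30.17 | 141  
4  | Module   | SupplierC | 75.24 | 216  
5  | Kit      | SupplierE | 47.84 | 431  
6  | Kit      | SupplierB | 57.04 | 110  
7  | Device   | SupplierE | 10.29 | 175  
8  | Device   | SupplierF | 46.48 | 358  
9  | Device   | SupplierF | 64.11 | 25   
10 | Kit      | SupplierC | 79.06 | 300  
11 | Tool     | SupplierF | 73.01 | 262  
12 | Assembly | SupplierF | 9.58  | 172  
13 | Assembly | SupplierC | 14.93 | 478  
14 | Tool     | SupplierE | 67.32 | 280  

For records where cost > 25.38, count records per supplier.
SELECT supplier, COUNT(*)
FROM products
WHERE cost > 25.38
GROUP BY supplier

Note: WHERE filters rows before grouping.

Result:
  SupplierB: 2
  SupplierC: 2
  SupplierE: 3
  SupplierF: 3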